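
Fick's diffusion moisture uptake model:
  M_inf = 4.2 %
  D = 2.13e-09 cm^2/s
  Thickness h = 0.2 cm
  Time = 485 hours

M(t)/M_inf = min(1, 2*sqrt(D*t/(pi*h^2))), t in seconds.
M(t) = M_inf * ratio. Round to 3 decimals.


t_sec = 485 * 3600 = 1746000
ratio = 2*sqrt(2.13e-09*1746000/(pi*0.2^2))
= min(1, 0.344062)
= 0.344062
M(t) = 4.2 * 0.344062 = 1.445 %

1.445


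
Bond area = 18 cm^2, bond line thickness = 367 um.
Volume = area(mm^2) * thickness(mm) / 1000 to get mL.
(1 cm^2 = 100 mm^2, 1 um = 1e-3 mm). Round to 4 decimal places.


area_mm2 = 18 * 100 = 1800
blt_mm = 367 * 1e-3 = 0.367
vol_mm3 = 1800 * 0.367 = 660.6
vol_mL = 660.6 / 1000 = 0.6606 mL

0.6606


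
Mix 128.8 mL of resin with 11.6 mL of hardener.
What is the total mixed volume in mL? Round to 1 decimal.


Total = 128.8 + 11.6 = 140.4 mL

140.4


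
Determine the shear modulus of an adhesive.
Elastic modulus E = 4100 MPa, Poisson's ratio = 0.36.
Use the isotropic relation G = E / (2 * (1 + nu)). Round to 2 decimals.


G = 4100 / (2*(1+0.36)) = 4100 / 2.72
= 1507.35 MPa

1507.35


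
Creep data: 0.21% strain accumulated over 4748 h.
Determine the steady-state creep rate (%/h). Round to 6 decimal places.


Rate = 0.21 / 4748 = 0.000044 %/h

0.000044


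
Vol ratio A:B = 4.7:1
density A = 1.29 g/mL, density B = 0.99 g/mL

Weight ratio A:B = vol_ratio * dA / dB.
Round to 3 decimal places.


Weight ratio = 4.7 * 1.29 / 0.99
= 6.124

6.124


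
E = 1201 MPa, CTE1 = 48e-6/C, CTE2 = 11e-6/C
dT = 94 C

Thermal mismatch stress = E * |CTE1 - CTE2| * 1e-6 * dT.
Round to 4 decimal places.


= 1201 * 37e-6 * 94
= 4.1771 MPa

4.1771


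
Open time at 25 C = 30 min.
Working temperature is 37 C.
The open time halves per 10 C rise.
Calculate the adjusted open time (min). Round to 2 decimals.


factor = 2^((37 - 25) / 10) = 2.2974
ot = 30 / 2.2974 = 13.06 min

13.06


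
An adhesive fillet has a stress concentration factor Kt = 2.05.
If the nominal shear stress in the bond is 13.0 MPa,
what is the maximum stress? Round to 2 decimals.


Max stress = 13.0 * 2.05 = 26.65 MPa

26.65


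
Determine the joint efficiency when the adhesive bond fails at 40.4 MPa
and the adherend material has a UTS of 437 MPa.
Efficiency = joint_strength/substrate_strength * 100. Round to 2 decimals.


Joint efficiency = 40.4 / 437 * 100
= 9.24%

9.24


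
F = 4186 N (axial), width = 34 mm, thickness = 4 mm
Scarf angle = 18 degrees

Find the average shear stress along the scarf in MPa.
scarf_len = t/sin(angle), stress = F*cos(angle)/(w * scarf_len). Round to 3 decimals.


scarf_len = 4/sin(18 deg) = 12.9443
cos(18 deg) = 0.951057
stress = 4186*0.951057/(34*12.9443) = 9.046 MPa

9.046


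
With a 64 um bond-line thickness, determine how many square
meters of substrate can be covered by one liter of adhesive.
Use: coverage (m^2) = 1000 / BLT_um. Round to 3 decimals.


Coverage = 1000 / 64 = 15.625 m^2

15.625


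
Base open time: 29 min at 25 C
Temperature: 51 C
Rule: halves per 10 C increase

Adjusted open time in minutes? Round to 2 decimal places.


Acceleration = 2^((51-25)/10) = 6.0629
Open time = 29 / 6.0629 = 4.78 min

4.78


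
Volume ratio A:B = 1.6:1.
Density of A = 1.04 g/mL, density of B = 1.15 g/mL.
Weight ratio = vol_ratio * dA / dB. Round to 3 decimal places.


Wt ratio = 1.6 * 1.04 / 1.15
= 1.447

1.447


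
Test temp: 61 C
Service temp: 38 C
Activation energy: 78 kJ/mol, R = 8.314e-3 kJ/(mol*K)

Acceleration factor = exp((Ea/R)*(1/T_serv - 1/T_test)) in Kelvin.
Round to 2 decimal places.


AF = exp((78/0.008314)*(1/311.15 - 1/334.15))
= 7.97

7.97


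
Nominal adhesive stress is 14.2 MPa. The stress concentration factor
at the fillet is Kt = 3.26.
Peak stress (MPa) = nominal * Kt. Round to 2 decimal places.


Peak = 14.2 * 3.26 = 46.29 MPa

46.29


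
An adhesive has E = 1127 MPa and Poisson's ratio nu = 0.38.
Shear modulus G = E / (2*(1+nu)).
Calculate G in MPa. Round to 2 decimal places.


G = 1127 / (2*(1+0.38))
= 1127 / 2.76
= 408.33 MPa

408.33


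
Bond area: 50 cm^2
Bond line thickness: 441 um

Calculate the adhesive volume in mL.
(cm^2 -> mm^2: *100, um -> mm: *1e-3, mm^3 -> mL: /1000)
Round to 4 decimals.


V = 50*100 * 441*1e-3 / 1000
= 2.2050 mL

2.2050


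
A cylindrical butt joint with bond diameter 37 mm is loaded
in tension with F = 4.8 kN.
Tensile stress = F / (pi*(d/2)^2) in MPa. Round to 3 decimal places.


Area = pi * (37/2)^2 = 1075.2101 mm^2
Stress = 4.8*1000 / 1075.2101
= 4.464 MPa

4.464


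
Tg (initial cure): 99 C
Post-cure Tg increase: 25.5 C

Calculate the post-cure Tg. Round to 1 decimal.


Post-cure Tg = 99 + 25.5 = 124.5 C

124.5


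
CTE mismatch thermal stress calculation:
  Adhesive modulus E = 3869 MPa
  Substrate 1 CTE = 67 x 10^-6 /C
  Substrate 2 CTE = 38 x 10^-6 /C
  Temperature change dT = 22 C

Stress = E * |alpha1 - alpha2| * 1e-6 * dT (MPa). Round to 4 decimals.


delta_alpha = |67 - 38| = 29 x 10^-6/C
Stress = 3869 * 29e-6 * 22
= 2.4684 MPa

2.4684


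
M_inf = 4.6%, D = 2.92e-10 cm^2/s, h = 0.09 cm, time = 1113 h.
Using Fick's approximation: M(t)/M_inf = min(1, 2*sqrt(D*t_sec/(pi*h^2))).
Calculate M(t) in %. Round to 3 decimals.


t = 4006800 s
ratio = min(1, 2*sqrt(2.92e-10*4006800/(pi*0.0081)))
= 0.428847
M(t) = 4.6 * 0.428847 = 1.973%

1.973


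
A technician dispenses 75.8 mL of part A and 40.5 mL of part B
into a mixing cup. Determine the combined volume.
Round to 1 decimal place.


Combined volume = 75.8 + 40.5
= 116.3 mL

116.3


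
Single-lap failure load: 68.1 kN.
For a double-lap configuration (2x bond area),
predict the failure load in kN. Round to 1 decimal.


Failure load = 68.1 * 2 = 136.2 kN

136.2


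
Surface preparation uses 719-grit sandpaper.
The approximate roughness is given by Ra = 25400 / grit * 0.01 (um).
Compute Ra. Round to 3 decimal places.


Ra = 25400 / 719 * 0.01
= 254 / 719
= 0.353 um

0.353


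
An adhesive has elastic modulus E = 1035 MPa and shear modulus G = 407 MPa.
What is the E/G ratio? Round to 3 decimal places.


E/G = 1035 / 407 = 2.543

2.543


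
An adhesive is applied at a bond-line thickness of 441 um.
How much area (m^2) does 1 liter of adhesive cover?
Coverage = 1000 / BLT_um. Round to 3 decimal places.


Coverage = 1000 / 441 = 2.268 m^2

2.268


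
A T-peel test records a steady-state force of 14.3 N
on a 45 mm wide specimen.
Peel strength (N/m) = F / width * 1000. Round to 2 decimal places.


Peel strength = 14.3 / 45 * 1000
= 317.78 N/m

317.78


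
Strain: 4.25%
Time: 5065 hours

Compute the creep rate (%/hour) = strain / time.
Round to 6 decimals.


Creep rate = 4.25 / 5065
= 0.000839 %/h

0.000839


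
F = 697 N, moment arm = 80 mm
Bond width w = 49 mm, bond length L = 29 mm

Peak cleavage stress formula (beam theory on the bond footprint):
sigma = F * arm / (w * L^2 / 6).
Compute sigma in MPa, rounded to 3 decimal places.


sigma = (697 * 80) / (49 * 841 / 6)
= 55760 * 6 / 41209
= 334560 / 41209
= 8.119 MPa

8.119


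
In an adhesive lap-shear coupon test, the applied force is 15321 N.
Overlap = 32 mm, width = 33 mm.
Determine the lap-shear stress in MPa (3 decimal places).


stress = F / (overlap * width)
= 15321 / (32 * 33)
= 14.509 MPa

14.509


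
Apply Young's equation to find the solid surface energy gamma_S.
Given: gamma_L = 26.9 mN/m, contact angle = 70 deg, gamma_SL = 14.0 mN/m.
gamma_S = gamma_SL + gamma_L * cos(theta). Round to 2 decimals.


theta_rad = 70 * pi/180 = 1.221730
gamma_S = 14.0 + 26.9 * cos(1.221730)
= 23.20 mN/m

23.20


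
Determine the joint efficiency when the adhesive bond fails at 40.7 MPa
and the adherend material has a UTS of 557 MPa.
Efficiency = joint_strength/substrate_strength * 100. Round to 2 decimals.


Joint efficiency = 40.7 / 557 * 100
= 7.31%

7.31


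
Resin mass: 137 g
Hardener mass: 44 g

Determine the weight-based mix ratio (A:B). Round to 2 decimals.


Ratio = 137 / 44 = 3.11

3.11


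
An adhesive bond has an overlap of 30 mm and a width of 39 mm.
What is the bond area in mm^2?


Bond area = overlap * width
= 30 * 39
= 1170 mm^2

1170


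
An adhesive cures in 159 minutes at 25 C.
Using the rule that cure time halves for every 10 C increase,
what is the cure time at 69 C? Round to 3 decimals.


Factor = 2^((69 - 25) / 10) = 21.1121
Cure time = 159 / 21.1121
= 7.531 minutes

7.531


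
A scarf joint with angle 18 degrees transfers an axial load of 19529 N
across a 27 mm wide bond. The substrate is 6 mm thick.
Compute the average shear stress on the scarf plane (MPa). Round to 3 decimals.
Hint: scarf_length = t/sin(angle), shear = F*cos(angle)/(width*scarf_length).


scarf_length = 6 / sin(18 deg) = 19.4164 mm
cos(18 deg) = 0.951057
shear stress = 19529 * 0.951057 / (27 * 19.4164)
= 35.429 MPa

35.429


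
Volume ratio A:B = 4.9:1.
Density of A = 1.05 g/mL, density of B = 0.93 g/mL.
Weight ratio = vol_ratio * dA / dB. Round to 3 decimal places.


Wt ratio = 4.9 * 1.05 / 0.93
= 5.532

5.532


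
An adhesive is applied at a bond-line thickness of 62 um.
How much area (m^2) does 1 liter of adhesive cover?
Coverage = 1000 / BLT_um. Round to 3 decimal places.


Coverage = 1000 / 62 = 16.129 m^2

16.129


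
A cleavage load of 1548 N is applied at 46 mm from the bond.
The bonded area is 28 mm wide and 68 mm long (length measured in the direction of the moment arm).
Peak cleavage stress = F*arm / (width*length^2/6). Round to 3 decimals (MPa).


Moment = 1548 * 46 = 71208 N*mm
Section modulus = 28 * 4624 / 6 = 129472 / 6 mm^3
Stress = 71208 / (129472 / 6) = 427248 / 129472
= 3.300 MPa

3.300


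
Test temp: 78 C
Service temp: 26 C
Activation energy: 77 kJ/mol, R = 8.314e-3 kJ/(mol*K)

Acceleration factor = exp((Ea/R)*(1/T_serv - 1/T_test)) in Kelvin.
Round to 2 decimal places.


AF = exp((77/0.008314)*(1/299.15 - 1/351.15))
= 97.96

97.96


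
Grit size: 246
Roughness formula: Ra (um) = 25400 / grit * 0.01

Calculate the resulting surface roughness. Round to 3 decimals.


Ra = 25400 / 246 * 0.01
= 1.033 um

1.033


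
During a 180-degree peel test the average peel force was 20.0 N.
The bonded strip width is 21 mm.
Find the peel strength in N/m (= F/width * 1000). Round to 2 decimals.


Peel strength = F/width * 1000
= 20.0 / 21 * 1000
= 952.38 N/m

952.38


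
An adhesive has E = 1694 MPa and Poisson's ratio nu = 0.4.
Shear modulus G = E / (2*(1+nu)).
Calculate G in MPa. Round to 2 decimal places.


G = 1694 / (2*(1+0.4))
= 1694 / 2.80
= 605.00 MPa

605.00


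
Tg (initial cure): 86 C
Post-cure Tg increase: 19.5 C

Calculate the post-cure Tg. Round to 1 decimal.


Post-cure Tg = 86 + 19.5 = 105.5 C

105.5


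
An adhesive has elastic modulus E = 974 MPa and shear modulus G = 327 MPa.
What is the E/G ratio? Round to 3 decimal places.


E/G = 974 / 327 = 2.979

2.979


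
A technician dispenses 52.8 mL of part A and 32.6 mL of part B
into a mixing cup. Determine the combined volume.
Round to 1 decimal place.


Combined volume = 52.8 + 32.6
= 85.4 mL

85.4


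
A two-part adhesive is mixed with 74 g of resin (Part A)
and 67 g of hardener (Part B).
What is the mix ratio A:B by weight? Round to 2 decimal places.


Mix ratio = mass_A / mass_B
= 74 / 67
= 1.10

1.10


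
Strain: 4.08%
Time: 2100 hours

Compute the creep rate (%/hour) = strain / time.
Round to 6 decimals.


Creep rate = 4.08 / 2100
= 0.001943 %/h

0.001943


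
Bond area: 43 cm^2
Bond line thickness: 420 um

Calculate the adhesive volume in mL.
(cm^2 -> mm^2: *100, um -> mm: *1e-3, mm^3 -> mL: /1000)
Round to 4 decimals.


V = 43*100 * 420*1e-3 / 1000
= 1.8060 mL

1.8060


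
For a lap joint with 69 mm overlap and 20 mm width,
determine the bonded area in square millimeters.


Area = 69 * 20 = 1380 mm^2

1380


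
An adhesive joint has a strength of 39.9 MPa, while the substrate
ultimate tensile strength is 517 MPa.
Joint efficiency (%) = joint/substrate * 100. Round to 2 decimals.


Efficiency = 39.9 / 517 * 100
= 7.72%

7.72


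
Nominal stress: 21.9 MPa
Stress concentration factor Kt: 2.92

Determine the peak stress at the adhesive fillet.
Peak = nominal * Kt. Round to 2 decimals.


Peak stress = 21.9 * 2.92
= 63.95 MPa

63.95


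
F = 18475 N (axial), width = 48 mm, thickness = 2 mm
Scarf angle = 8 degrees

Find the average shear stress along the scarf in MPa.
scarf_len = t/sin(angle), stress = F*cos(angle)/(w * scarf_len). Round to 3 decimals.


scarf_len = 2/sin(8 deg) = 14.3706
cos(8 deg) = 0.990268
stress = 18475*0.990268/(48*14.3706) = 26.523 MPa

26.523


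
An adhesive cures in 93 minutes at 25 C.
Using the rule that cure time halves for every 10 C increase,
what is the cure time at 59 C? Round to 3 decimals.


Factor = 2^((59 - 25) / 10) = 10.5561
Cure time = 93 / 10.5561
= 8.810 minutes

8.810


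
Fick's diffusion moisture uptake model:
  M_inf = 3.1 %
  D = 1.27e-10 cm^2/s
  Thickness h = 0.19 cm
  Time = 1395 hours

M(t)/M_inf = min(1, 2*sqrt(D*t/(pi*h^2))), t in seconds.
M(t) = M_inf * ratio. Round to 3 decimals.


t_sec = 1395 * 3600 = 5022000
ratio = 2*sqrt(1.27e-10*5022000/(pi*0.19^2))
= min(1, 0.149983)
= 0.149983
M(t) = 3.1 * 0.149983 = 0.465 %

0.465


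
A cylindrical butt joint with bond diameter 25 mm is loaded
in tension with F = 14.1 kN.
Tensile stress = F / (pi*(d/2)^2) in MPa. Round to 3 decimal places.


Area = pi * (25/2)^2 = 490.8739 mm^2
Stress = 14.1*1000 / 490.8739
= 28.724 MPa

28.724


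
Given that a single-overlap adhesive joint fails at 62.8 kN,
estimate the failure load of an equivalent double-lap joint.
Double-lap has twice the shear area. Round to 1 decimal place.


Double-lap factor = 2
Expected load = 62.8 * 2 = 125.6 kN

125.6


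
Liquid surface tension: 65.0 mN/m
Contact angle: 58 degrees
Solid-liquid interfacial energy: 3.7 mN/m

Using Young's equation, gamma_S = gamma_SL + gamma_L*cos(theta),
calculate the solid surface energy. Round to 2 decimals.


gamma_S = 3.7 + 65.0 * cos(58)
= 38.14 mN/m

38.14


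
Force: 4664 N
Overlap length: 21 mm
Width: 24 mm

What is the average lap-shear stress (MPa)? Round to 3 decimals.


Average shear stress = F / (overlap * width)
= 4664 / (21 * 24)
= 9.254 MPa

9.254


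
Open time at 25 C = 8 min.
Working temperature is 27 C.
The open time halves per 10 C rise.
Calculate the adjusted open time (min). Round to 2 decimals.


factor = 2^((27 - 25) / 10) = 1.1487
ot = 8 / 1.1487 = 6.96 min

6.96


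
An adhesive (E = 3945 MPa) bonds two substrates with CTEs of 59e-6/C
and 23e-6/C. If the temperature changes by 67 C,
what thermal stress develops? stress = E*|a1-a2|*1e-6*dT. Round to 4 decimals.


Stress = 3945 * |59 - 23| * 1e-6 * 67
= 9.5153 MPa

9.5153


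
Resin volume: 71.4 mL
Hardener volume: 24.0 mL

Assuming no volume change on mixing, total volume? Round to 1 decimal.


V_total = 71.4 + 24.0 = 95.4 mL

95.4


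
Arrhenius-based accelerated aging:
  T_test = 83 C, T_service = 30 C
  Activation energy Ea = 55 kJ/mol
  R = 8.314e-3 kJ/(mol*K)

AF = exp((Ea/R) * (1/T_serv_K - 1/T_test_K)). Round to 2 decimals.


T_test_K = 356.15, T_serv_K = 303.15
AF = exp((55/8.314e-3) * (1/303.15 - 1/356.15))
= 25.72

25.72


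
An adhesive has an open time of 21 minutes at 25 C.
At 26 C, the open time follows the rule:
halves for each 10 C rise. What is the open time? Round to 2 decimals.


Factor = 2^((26-25)/10) = 1.0718
Open time = 21 / 1.0718 = 19.59 min

19.59


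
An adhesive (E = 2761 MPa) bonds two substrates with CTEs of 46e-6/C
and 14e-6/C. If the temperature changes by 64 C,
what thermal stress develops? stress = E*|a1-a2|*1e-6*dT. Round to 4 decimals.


Stress = 2761 * |46 - 14| * 1e-6 * 64
= 5.6545 MPa

5.6545


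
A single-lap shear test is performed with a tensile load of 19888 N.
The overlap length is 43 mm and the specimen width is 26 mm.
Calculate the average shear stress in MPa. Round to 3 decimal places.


Shear stress = F / (overlap * width)
= 19888 / (43 * 26)
= 19888 / 1118
= 17.789 MPa

17.789


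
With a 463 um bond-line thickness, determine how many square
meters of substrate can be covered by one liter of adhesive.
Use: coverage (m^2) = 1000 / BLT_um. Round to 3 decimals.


Coverage = 1000 / 463 = 2.160 m^2

2.160


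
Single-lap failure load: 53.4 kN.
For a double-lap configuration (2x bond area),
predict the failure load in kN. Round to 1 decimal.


Failure load = 53.4 * 2 = 106.8 kN

106.8


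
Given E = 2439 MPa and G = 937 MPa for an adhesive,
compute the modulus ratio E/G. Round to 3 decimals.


E/G ratio = 2439 / 937 = 2.603

2.603


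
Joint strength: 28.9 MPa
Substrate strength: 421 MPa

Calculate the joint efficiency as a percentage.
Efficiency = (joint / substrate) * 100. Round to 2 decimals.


Efficiency = (28.9 / 421) * 100 = 6.86%

6.86


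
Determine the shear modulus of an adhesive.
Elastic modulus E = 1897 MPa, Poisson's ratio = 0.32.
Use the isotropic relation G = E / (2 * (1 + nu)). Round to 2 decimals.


G = 1897 / (2*(1+0.32)) = 1897 / 2.64
= 718.56 MPa

718.56


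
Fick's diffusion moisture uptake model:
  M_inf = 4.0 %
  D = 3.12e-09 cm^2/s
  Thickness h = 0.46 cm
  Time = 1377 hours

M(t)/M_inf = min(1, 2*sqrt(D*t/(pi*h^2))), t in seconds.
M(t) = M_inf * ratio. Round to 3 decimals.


t_sec = 1377 * 3600 = 4957200
ratio = 2*sqrt(3.12e-09*4957200/(pi*0.46^2))
= min(1, 0.305065)
= 0.305065
M(t) = 4.0 * 0.305065 = 1.220 %

1.220


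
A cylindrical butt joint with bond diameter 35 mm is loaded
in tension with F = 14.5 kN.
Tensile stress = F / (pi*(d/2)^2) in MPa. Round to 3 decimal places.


Area = pi * (35/2)^2 = 962.1128 mm^2
Stress = 14.5*1000 / 962.1128
= 15.071 MPa

15.071


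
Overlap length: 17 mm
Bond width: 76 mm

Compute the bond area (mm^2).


Bond area = 17 * 76 = 1292 mm^2

1292


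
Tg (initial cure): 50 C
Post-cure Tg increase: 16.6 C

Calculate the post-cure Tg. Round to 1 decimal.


Post-cure Tg = 50 + 16.6 = 66.6 C

66.6


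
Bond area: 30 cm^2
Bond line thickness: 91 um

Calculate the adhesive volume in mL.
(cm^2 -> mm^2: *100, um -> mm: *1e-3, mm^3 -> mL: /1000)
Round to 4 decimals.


V = 30*100 * 91*1e-3 / 1000
= 0.2730 mL

0.2730


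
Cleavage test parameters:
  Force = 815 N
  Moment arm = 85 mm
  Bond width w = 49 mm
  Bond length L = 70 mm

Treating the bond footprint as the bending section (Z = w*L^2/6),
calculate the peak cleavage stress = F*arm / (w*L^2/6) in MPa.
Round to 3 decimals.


M = 815 * 85 = 69275 N*mm
Z = 49 * 70^2 / 6 = 240100 / 6 mm^3
sigma = M / Z = 6 * 69275 / 240100 = 415650 / 240100
= 1.731 MPa

1.731


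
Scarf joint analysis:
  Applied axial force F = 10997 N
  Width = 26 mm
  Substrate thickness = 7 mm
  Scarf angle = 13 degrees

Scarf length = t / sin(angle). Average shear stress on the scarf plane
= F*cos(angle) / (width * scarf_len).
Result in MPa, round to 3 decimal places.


Scarf length = 7 / sin(13 deg) = 31.1179 mm
cos(13 deg) = 0.974370
Shear = 10997 * 0.974370 / (26 * 31.1179)
= 13.244 MPa

13.244


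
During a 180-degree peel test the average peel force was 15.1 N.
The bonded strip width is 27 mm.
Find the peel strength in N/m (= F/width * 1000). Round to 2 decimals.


Peel strength = F/width * 1000
= 15.1 / 27 * 1000
= 559.26 N/m

559.26


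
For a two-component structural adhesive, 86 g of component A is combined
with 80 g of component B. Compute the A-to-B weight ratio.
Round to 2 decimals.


Weight ratio A:B = 86 / 80
= 1.08

1.08


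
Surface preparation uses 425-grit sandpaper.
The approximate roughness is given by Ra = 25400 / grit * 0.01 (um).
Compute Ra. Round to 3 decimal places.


Ra = 25400 / 425 * 0.01
= 254 / 425
= 0.598 um

0.598


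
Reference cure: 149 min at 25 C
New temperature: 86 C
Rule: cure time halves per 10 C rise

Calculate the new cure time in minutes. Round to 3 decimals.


factor = 2^((86-25)/10) = 68.5935
t_new = 149 / 68.5935 = 2.172 min

2.172


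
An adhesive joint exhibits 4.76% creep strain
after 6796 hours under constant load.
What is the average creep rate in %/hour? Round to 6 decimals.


Creep rate = strain / time
= 4.76 / 6796
= 0.000700 %/h

0.000700


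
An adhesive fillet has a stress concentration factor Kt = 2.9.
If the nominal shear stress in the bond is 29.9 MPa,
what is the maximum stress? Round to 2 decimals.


Max stress = 29.9 * 2.9 = 86.71 MPa

86.71


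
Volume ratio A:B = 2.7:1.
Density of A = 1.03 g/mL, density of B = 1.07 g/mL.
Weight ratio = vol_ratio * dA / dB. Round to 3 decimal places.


Wt ratio = 2.7 * 1.03 / 1.07
= 2.599

2.599


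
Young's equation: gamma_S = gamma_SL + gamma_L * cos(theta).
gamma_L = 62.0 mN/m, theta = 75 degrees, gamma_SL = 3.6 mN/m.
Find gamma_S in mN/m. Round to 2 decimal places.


cos(75 deg) = 0.258819
gamma_S = 3.6 + 62.0 * 0.258819
= 19.65 mN/m

19.65


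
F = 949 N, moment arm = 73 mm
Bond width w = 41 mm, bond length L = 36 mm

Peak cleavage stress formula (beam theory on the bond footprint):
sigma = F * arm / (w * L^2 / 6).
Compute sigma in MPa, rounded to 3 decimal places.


sigma = (949 * 73) / (41 * 1296 / 6)
= 69277 * 6 / 53136
= 415662 / 53136
= 7.823 MPa

7.823


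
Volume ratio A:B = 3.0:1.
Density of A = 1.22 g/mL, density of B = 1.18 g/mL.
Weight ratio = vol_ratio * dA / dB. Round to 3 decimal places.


Wt ratio = 3.0 * 1.22 / 1.18
= 3.102

3.102


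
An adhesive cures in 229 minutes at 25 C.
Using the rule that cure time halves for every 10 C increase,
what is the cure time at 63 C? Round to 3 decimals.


Factor = 2^((63 - 25) / 10) = 13.9288
Cure time = 229 / 13.9288
= 16.441 minutes

16.441


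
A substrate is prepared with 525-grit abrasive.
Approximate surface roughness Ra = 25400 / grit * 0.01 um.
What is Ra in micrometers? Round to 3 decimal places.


Ra = 25400 / 525 * 0.01 = 0.484 um

0.484


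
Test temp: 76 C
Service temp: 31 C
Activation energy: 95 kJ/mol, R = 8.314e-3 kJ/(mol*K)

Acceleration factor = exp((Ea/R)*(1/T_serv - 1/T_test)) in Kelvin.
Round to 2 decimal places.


AF = exp((95/0.008314)*(1/304.15 - 1/349.15))
= 126.72

126.72


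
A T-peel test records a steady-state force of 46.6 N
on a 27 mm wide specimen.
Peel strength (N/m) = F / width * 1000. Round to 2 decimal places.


Peel strength = 46.6 / 27 * 1000
= 1725.93 N/m

1725.93


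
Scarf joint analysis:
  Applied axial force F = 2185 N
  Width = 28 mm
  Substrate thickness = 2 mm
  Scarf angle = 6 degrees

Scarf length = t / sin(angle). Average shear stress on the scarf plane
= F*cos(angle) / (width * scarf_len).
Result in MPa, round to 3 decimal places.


Scarf length = 2 / sin(6 deg) = 19.1335 mm
cos(6 deg) = 0.994522
Shear = 2185 * 0.994522 / (28 * 19.1335)
= 4.056 MPa

4.056


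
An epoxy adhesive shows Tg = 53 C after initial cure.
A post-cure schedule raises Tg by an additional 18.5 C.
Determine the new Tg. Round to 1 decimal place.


New Tg = 53 + 18.5
= 71.5 C

71.5


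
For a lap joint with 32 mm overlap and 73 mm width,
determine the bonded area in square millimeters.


Area = 32 * 73 = 2336 mm^2

2336


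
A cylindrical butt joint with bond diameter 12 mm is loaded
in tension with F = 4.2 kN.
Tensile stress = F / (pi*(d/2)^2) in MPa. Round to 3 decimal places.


Area = pi * (12/2)^2 = 113.0973 mm^2
Stress = 4.2*1000 / 113.0973
= 37.136 MPa

37.136


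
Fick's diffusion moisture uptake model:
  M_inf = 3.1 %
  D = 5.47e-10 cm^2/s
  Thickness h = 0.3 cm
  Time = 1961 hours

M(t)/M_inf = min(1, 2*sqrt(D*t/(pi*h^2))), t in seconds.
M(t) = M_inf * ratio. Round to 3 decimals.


t_sec = 1961 * 3600 = 7059600
ratio = 2*sqrt(5.47e-10*7059600/(pi*0.3^2))
= min(1, 0.233732)
= 0.233732
M(t) = 3.1 * 0.233732 = 0.725 %

0.725


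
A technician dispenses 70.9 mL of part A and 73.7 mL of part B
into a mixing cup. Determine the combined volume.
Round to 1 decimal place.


Combined volume = 70.9 + 73.7
= 144.6 mL

144.6


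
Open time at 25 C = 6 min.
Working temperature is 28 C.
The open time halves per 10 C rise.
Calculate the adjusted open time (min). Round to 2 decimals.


factor = 2^((28 - 25) / 10) = 1.2311
ot = 6 / 1.2311 = 4.87 min

4.87


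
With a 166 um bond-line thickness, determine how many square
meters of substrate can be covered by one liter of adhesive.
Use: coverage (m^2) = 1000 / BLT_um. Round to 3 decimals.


Coverage = 1000 / 166 = 6.024 m^2

6.024


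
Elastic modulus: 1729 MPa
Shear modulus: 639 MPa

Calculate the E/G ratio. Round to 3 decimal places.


E / G = 1729 / 639 = 2.706

2.706


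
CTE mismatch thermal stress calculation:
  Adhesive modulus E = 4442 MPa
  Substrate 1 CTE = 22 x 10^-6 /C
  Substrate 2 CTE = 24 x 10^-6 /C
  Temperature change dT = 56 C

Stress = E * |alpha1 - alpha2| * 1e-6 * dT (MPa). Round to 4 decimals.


delta_alpha = |22 - 24| = 2 x 10^-6/C
Stress = 4442 * 2e-6 * 56
= 0.4975 MPa

0.4975


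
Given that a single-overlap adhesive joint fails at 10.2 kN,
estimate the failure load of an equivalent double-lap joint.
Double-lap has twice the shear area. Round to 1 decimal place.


Double-lap factor = 2
Expected load = 10.2 * 2 = 20.4 kN

20.4


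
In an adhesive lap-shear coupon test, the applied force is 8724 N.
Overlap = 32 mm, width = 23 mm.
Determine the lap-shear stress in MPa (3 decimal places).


stress = F / (overlap * width)
= 8724 / (32 * 23)
= 11.853 MPa

11.853


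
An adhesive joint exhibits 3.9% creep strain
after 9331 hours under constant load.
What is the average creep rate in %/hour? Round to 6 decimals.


Creep rate = strain / time
= 3.9 / 9331
= 0.000418 %/h

0.000418


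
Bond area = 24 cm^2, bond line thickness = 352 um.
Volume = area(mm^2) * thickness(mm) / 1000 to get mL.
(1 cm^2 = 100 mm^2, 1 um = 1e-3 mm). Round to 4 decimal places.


area_mm2 = 24 * 100 = 2400
blt_mm = 352 * 1e-3 = 0.352
vol_mm3 = 2400 * 0.352 = 844.8
vol_mL = 844.8 / 1000 = 0.8448 mL

0.8448


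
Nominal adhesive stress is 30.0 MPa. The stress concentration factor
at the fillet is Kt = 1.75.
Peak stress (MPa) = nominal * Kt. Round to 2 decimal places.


Peak = 30.0 * 1.75 = 52.50 MPa

52.50


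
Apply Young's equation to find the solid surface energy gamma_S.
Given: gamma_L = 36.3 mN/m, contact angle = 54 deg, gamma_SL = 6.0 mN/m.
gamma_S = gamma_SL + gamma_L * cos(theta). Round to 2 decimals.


theta_rad = 54 * pi/180 = 0.942478
gamma_S = 6.0 + 36.3 * cos(0.942478)
= 27.34 mN/m

27.34


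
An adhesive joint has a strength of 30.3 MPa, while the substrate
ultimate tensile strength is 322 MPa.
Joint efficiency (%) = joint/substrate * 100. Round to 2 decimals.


Efficiency = 30.3 / 322 * 100
= 9.41%

9.41


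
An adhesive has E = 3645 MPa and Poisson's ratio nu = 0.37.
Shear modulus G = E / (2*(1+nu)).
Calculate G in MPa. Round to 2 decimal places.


G = 3645 / (2*(1+0.37))
= 3645 / 2.74
= 1330.29 MPa

1330.29


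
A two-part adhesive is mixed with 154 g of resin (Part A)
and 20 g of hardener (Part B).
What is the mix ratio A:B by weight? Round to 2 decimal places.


Mix ratio = mass_A / mass_B
= 154 / 20
= 7.70

7.70


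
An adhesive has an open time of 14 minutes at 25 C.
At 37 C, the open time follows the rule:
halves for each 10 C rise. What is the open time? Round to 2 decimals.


Factor = 2^((37-25)/10) = 2.2974
Open time = 14 / 2.2974 = 6.09 min

6.09


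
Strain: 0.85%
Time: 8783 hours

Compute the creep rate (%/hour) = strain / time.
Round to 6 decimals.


Creep rate = 0.85 / 8783
= 0.000097 %/h

0.000097


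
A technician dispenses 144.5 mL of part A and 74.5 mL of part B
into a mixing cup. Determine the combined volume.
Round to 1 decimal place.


Combined volume = 144.5 + 74.5
= 219.0 mL

219.0


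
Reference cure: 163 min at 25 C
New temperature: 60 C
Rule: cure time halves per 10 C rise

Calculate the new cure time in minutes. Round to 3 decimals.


factor = 2^((60-25)/10) = 11.3137
t_new = 163 / 11.3137 = 14.407 min

14.407


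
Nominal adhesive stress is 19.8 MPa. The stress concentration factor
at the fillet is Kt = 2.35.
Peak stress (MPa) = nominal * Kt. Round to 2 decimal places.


Peak = 19.8 * 2.35 = 46.53 MPa

46.53


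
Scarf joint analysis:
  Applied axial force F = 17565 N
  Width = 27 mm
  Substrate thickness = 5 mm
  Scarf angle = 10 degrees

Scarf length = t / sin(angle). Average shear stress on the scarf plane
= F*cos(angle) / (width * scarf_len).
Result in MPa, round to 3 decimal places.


Scarf length = 5 / sin(10 deg) = 28.7939 mm
cos(10 deg) = 0.984808
Shear = 17565 * 0.984808 / (27 * 28.7939)
= 22.250 MPa

22.250


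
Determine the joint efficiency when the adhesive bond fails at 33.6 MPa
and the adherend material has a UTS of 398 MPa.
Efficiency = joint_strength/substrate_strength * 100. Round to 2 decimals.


Joint efficiency = 33.6 / 398 * 100
= 8.44%

8.44


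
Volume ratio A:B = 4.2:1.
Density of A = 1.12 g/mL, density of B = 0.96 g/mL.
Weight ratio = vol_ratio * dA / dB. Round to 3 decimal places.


Wt ratio = 4.2 * 1.12 / 0.96
= 4.900

4.900


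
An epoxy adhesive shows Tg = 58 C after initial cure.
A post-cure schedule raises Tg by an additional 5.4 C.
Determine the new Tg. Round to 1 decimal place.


New Tg = 58 + 5.4
= 63.4 C

63.4


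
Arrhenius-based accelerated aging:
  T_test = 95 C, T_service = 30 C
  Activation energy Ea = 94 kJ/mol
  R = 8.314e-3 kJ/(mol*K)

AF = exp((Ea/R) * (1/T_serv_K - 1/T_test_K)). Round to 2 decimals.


T_test_K = 368.15, T_serv_K = 303.15
AF = exp((94/8.314e-3) * (1/303.15 - 1/368.15))
= 724.07

724.07


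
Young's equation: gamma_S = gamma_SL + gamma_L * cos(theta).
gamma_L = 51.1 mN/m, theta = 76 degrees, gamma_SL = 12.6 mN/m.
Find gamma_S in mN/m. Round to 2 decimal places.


cos(76 deg) = 0.241922
gamma_S = 12.6 + 51.1 * 0.241922
= 24.96 mN/m

24.96


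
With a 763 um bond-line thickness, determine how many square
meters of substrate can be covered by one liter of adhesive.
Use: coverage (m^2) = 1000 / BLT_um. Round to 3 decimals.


Coverage = 1000 / 763 = 1.311 m^2

1.311


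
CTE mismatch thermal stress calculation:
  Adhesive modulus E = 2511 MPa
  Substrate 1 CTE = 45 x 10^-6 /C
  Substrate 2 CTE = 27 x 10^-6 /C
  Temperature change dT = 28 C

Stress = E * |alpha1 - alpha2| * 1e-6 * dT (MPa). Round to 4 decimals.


delta_alpha = |45 - 27| = 18 x 10^-6/C
Stress = 2511 * 18e-6 * 28
= 1.2655 MPa

1.2655


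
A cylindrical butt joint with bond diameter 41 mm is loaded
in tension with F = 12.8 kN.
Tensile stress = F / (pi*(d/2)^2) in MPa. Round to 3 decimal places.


Area = pi * (41/2)^2 = 1320.2543 mm^2
Stress = 12.8*1000 / 1320.2543
= 9.695 MPa

9.695


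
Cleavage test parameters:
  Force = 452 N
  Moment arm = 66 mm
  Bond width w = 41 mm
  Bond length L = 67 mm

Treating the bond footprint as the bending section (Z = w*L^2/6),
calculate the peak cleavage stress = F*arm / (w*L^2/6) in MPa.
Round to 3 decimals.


M = 452 * 66 = 29832 N*mm
Z = 41 * 67^2 / 6 = 184049 / 6 mm^3
sigma = M / Z = 6 * 29832 / 184049 = 178992 / 184049
= 0.973 MPa

0.973


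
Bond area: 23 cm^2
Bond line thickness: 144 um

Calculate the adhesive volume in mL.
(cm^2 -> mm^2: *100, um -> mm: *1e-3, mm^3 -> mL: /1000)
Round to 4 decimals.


V = 23*100 * 144*1e-3 / 1000
= 0.3312 mL

0.3312


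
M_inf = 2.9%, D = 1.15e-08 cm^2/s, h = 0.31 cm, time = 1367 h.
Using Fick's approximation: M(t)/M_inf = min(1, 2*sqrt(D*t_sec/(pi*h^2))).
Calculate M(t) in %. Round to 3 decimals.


t = 4921200 s
ratio = min(1, 2*sqrt(1.15e-08*4921200/(pi*0.0961)))
= 0.865920
M(t) = 2.9 * 0.865920 = 2.511%

2.511


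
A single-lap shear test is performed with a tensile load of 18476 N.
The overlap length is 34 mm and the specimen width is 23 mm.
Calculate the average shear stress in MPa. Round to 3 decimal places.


Shear stress = F / (overlap * width)
= 18476 / (34 * 23)
= 18476 / 782
= 23.627 MPa

23.627


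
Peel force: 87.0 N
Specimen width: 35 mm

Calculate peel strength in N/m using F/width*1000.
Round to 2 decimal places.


Peel strength = 87.0 / 35 * 1000 = 2485.71 N/m

2485.71


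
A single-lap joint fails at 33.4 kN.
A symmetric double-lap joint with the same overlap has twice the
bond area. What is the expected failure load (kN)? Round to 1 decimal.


Double-lap load = 2 * 33.4 = 66.8 kN

66.8


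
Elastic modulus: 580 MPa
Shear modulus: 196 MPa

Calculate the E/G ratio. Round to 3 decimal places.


E / G = 580 / 196 = 2.959

2.959


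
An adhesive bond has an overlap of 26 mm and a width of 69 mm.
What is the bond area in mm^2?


Bond area = overlap * width
= 26 * 69
= 1794 mm^2

1794


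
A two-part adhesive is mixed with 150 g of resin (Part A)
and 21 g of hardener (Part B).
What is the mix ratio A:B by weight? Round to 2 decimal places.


Mix ratio = mass_A / mass_B
= 150 / 21
= 7.14

7.14


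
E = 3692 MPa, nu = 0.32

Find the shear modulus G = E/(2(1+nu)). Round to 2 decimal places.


G = 3692 / (2 * 1.32)
= 1398.48 MPa

1398.48


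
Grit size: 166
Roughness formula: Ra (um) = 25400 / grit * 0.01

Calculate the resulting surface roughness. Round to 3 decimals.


Ra = 25400 / 166 * 0.01
= 1.530 um

1.530


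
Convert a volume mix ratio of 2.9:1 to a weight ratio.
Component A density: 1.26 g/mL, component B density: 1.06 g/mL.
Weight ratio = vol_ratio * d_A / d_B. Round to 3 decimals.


= 2.9 * 1.26 / 1.06 = 3.447

3.447


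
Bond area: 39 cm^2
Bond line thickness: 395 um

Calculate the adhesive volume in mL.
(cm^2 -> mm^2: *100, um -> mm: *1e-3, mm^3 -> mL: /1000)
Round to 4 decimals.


V = 39*100 * 395*1e-3 / 1000
= 1.5405 mL

1.5405


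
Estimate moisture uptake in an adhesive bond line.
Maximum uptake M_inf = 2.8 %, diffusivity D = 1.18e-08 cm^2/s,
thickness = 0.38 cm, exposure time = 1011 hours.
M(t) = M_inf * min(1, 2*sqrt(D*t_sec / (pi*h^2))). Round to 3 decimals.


Convert time: 1011 h = 3639600 s
ratio = min(1, 2*sqrt(1.18e-08*3639600/(pi*0.38^2)))
= 0.615374
M(t) = 2.8 * 0.615374 = 1.723%

1.723


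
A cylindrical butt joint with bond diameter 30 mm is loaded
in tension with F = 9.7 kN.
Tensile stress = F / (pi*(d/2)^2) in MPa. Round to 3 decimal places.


Area = pi * (30/2)^2 = 706.8583 mm^2
Stress = 9.7*1000 / 706.8583
= 13.723 MPa

13.723


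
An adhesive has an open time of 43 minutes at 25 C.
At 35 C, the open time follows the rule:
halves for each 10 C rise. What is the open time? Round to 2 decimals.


Factor = 2^((35-25)/10) = 2.0000
Open time = 43 / 2.0000 = 21.50 min

21.50


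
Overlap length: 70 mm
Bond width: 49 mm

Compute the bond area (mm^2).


Bond area = 70 * 49 = 3430 mm^2

3430


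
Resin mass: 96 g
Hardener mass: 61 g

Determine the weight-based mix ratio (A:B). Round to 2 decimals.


Ratio = 96 / 61 = 1.57

1.57


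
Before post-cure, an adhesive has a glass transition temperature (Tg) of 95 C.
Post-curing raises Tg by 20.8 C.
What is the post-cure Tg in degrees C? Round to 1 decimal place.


Tg_post = Tg_base + delta_Tg
= 95 + 20.8
= 115.8 C

115.8


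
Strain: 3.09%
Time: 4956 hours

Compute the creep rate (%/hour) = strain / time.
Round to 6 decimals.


Creep rate = 3.09 / 4956
= 0.000623 %/h

0.000623


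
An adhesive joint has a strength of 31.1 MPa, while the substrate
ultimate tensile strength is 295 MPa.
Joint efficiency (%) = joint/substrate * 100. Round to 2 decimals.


Efficiency = 31.1 / 295 * 100
= 10.54%

10.54


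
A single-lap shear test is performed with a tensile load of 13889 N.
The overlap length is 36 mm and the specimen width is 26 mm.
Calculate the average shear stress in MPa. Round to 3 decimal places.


Shear stress = F / (overlap * width)
= 13889 / (36 * 26)
= 13889 / 936
= 14.839 MPa

14.839


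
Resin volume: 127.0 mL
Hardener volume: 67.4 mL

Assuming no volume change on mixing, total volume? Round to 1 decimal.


V_total = 127.0 + 67.4 = 194.4 mL

194.4


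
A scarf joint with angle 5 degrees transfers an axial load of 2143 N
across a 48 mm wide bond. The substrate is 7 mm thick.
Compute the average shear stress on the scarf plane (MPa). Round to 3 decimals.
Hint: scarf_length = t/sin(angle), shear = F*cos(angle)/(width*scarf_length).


scarf_length = 7 / sin(5 deg) = 80.3160 mm
cos(5 deg) = 0.996195
shear stress = 2143 * 0.996195 / (48 * 80.3160)
= 0.554 MPa

0.554


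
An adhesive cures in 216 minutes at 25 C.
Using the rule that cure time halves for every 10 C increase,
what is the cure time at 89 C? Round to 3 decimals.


Factor = 2^((89 - 25) / 10) = 84.4485
Cure time = 216 / 84.4485
= 2.558 minutes

2.558


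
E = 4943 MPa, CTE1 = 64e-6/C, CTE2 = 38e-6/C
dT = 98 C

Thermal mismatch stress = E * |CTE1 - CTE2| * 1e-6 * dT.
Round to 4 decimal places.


= 4943 * 26e-6 * 98
= 12.5948 MPa

12.5948


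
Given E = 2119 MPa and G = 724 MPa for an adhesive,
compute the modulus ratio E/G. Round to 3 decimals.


E/G ratio = 2119 / 724 = 2.927

2.927


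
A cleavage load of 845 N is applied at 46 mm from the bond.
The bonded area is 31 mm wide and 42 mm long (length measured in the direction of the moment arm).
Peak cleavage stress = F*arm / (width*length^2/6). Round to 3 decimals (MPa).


Moment = 845 * 46 = 38870 N*mm
Section modulus = 31 * 1764 / 6 = 54684 / 6 mm^3
Stress = 38870 / (54684 / 6) = 233220 / 54684
= 4.265 MPa

4.265


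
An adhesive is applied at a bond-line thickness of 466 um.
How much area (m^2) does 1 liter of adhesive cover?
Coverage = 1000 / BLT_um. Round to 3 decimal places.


Coverage = 1000 / 466 = 2.146 m^2

2.146


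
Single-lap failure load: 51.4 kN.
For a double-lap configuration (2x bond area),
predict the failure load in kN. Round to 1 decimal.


Failure load = 51.4 * 2 = 102.8 kN

102.8


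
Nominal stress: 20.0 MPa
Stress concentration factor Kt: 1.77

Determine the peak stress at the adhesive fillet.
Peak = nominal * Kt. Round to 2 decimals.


Peak stress = 20.0 * 1.77
= 35.40 MPa

35.40


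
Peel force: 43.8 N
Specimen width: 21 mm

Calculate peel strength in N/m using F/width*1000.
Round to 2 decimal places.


Peel strength = 43.8 / 21 * 1000 = 2085.71 N/m

2085.71


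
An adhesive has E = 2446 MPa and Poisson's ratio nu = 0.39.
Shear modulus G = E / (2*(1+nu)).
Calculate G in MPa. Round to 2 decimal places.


G = 2446 / (2*(1+0.39))
= 2446 / 2.78
= 879.86 MPa

879.86


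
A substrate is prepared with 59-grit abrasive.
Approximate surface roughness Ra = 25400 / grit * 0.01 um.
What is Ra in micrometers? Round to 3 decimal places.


Ra = 25400 / 59 * 0.01 = 4.305 um

4.305


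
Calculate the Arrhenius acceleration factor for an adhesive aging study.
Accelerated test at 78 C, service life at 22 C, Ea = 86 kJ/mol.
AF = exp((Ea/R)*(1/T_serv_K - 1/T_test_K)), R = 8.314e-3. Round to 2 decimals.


T_test = 351.15 K, T_serv = 295.15 K
Ea/R = 86 / 0.008314 = 10344.00
AF = exp(10344.00 * (1/295.15 - 1/351.15))
= 267.49

267.49


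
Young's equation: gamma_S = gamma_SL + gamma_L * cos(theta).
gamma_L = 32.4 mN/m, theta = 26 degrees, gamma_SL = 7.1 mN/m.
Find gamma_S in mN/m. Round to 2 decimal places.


cos(26 deg) = 0.898794
gamma_S = 7.1 + 32.4 * 0.898794
= 36.22 mN/m

36.22


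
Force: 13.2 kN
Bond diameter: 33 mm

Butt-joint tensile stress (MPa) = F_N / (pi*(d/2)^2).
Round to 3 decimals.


F_N = 13.2 * 1000 = 13200.0 N
A = pi*(16.5)^2 = 855.2986 mm^2
stress = 13200.0 / 855.2986 = 15.433 MPa

15.433


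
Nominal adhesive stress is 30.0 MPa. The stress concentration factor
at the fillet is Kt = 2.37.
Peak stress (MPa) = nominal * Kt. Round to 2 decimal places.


Peak = 30.0 * 2.37 = 71.10 MPa

71.10


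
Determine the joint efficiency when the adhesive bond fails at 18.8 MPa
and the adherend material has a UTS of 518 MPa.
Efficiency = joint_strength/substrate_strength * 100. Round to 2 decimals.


Joint efficiency = 18.8 / 518 * 100
= 3.63%

3.63
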